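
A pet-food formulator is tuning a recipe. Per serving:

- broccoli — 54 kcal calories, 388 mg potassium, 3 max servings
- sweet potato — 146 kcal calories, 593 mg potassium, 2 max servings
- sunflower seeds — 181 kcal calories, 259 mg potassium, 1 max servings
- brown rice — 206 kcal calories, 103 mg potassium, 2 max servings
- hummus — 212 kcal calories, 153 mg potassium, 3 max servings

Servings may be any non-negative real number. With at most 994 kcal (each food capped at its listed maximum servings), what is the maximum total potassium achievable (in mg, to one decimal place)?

Potassium per kcal: broccoli 7.185, sweet potato 4.062, sunflower seeds 1.431, hummus 0.7217, brown rice 0.5.
Take 3 servings of broccoli: uses 162 kcal, +1164.0 mg potassium (running total 1164.0 mg).
Take 2 servings of sweet potato: uses 292 kcal, +1186.0 mg potassium (running total 2350.0 mg).
Take 1 serving of sunflower seeds: uses 181 kcal, +259.0 mg potassium (running total 2609.0 mg).
Take 1.693 servings of hummus: uses 359 kcal, +259.1 mg potassium (running total 2868.1 mg).
Filling greedily by potassium-per-kcal is optimal for one linear limit, giving 2868.1 mg.

2868.1 mg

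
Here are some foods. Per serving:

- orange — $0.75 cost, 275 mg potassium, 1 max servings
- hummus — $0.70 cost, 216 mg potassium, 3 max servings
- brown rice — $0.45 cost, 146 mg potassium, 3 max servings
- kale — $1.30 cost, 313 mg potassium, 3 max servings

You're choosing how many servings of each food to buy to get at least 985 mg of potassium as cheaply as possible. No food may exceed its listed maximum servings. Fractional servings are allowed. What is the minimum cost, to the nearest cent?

$2.98

Cost per mg of potassium: orange $0.0027, brown rice $0.0031, hummus $0.0032, kale $0.0042.
Take 1 serving of orange: +275.0 mg potassium for $0.75 (total $0.75, still need 710.0 mg).
Take 3 servings of brown rice: +438.0 mg potassium for $1.35 (total $2.10, still need 272.0 mg).
Take 1.259 servings of hummus: +272.0 mg potassium for $0.88 (total $2.98, still need 0.0 mg).
Filling from the cheapest source first is optimal under one linear minimum: $2.98.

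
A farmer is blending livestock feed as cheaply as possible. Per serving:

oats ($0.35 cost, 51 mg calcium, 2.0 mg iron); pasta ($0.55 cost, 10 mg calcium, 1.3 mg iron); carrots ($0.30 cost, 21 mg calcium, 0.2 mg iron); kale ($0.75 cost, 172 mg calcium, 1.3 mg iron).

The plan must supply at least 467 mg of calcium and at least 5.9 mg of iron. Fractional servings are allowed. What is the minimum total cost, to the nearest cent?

$2.22

With two linear requirements the optimum uses one or two foods; enumerate the corners.
oats only: max(467/51, 5.9/2.0) = 9.157 servings → $3.20.
pasta only: max(467/10, 5.9/1.3) = 46.7 servings → $25.68.
carrots only: max(467/21, 5.9/0.2) = 29.5 servings → $8.85.
kale only: max(467/172, 5.9/1.3) = 4.538 servings → $3.40.
oats + pasta: intersection lies outside the first quadrant.
oats + carrots with both tight: 0.9591 servings and 19.91 servings → $6.31.
oats + kale with both tight: 1.468 servings and 2.28 servings → $2.22.
pasta + carrots with both tight: 1.206 servings and 21.66 servings → $7.16.
pasta + kale with both tight: 1.936 servings and 2.603 servings → $3.02.
carrots + kale: the both-tight solution has a negative serving — not a feasible corner.
The minimum over all feasible corners is $2.22.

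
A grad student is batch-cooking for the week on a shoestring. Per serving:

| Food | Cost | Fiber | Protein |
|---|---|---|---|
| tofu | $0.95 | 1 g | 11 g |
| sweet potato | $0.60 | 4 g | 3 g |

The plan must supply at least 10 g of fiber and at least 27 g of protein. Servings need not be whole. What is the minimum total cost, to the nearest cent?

$3.02

This is a tiny linear program; its minimum lies at a vertex of the feasible set. List the vertices and price them.
tofu only: max(10/1, 27/11) = 10 servings → $9.50.
sweet potato only: max(10/4, 27/3) = 9 servings → $5.40.
tofu + sweet potato with both tight: 1.902 servings and 2.024 servings → $3.02.
The minimum over all feasible corners is $3.02.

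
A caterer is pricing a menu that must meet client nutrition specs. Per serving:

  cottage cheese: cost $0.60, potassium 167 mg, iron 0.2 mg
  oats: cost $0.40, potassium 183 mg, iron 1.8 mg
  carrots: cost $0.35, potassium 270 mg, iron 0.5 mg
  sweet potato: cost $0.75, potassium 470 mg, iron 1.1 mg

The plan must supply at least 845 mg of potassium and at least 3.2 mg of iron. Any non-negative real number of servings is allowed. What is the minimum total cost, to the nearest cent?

$1.28

An LP optimum is at a vertex; with two nutrient constraints at most two foods are used. Check each candidate.
cottage cheese only: max(845/167, 3.2/0.2) = 16 servings → $9.60.
oats only: max(845/183, 3.2/1.8) = 4.617 servings → $1.85.
carrots only: max(845/270, 3.2/0.5) = 6.4 servings → $2.24.
sweet potato only: max(845/470, 3.2/1.1) = 2.909 servings → $2.18.
cottage cheese + oats with both tight: 3.543 servings and 1.384 servings → $2.68.
cottage cheese + carrots with both targets exact would need a negative amount; discard.
cottage cheese + sweet potato: the both-tight solution has a negative serving — not a feasible corner.
oats + carrots with both tight: 1.119 servings and 2.371 servings → $1.28.
oats + sweet potato with both tight: 0.8911 servings and 1.451 servings → $1.44.
carrots + sweet potato with both targets exact would need a negative amount; discard.
Cheapest feasible corner: $1.28.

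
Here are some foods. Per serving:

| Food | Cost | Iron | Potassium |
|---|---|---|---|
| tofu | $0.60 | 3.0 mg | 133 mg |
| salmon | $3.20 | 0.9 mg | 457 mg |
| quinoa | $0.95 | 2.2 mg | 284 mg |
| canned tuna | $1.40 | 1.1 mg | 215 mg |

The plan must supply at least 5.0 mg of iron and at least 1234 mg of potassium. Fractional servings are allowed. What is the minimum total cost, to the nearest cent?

For a min-cost LP with two ≥-constraints, a basic feasible solution has at most two positive variables.
tofu only: max(5.0/3.0, 1234/133) = 9.278 servings → $5.57.
salmon only: max(5.0/0.9, 1234/457) = 5.556 servings → $17.78.
quinoa only: max(5.0/2.2, 1234/284) = 4.345 servings → $4.13.
canned tuna only: max(5.0/1.1, 1234/215) = 5.74 servings → $8.04.
tofu + salmon with both tight: 0.9385 servings and 2.427 servings → $8.33.
tofu + quinoa: intersection lies outside the first quadrant.
tofu + canned tuna: the both-tight solution has a negative serving — not a feasible corner.
salmon + quinoa with both tight: 1.727 servings and 1.566 servings → $7.01.
salmon + canned tuna with both tight: 0.9133 servings and 3.798 servings → $8.24.
quinoa + canned tuna: intersection lies outside the first quadrant.
The minimum over all feasible corners is $4.13.

$4.13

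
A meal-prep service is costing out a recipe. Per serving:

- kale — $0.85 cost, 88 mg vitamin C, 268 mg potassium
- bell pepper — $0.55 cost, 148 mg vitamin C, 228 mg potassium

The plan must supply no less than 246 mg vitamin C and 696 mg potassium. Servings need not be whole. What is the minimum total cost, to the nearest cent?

$1.68

A basic optimal solution has at most two foods positive. Try each food alone and each pair with both targets met exactly.
kale only: max(246/88, 696/268) = 2.795 servings → $2.38.
bell pepper only: max(246/148, 696/228) = 3.053 servings → $1.68.
kale + bell pepper with both tight: 2.394 servings and 0.2388 servings → $2.17.
Cheapest feasible corner: $1.68.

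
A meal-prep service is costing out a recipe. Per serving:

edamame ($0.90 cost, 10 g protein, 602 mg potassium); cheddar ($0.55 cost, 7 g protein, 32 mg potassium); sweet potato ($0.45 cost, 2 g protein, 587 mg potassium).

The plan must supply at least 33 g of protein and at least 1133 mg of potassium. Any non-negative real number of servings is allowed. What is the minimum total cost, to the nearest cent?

Check every corner: each single food scaled to meet both minima, and each pair solved so both constraints bind.
edamame only: max(33/10, 1133/602) = 3.3 servings → $2.97.
cheddar only: max(33/7, 1133/32) = 35.41 servings → $19.47.
sweet potato only: max(33/2, 1133/587) = 16.5 servings → $7.42.
edamame + cheddar with both tight: 1.766 servings and 2.192 servings → $2.79.
edamame + sweet potato: the both-tight solution has a negative serving — not a feasible corner.
cheddar + sweet potato with both tight: 4.229 servings and 1.7 servings → $3.09.
The minimum over all feasible corners is $2.79.

$2.79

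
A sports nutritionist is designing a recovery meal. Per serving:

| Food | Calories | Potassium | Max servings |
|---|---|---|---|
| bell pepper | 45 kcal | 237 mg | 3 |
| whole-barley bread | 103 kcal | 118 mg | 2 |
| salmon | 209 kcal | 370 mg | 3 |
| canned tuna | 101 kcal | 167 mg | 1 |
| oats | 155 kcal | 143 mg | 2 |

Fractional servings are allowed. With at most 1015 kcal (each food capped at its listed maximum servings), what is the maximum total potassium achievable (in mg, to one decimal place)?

2162.1 mg

Potassium per kcal: bell pepper 5.267, salmon 1.77, canned tuna 1.653, whole-barley bread 1.146, oats 0.9226.
Take 3 servings of bell pepper: uses 135 kcal, +711.0 mg potassium (running total 711.0 mg).
Take 3 servings of salmon: uses 627 kcal, +1110.0 mg potassium (running total 1821.0 mg).
Take 1 serving of canned tuna: uses 101 kcal, +167.0 mg potassium (running total 1988.0 mg).
Take 1.476 servings of whole-barley bread: uses 152 kcal, +174.1 mg potassium (running total 2162.1 mg).
Filling greedily by potassium-per-kcal is optimal for one linear limit, giving 2162.1 mg.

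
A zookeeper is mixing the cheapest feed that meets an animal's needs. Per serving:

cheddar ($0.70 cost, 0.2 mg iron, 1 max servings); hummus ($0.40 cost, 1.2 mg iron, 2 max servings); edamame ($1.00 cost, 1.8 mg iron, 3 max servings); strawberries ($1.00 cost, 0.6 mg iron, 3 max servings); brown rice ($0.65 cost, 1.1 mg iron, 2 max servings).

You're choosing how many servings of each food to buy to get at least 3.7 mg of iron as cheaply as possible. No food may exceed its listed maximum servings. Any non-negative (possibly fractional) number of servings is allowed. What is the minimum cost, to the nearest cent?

Cost per mg of iron: hummus $0.3333, edamame $0.5556, brown rice $0.5909, strawberries $1.6667, cheddar $3.5000.
Take 2 servings of hummus: +2.4 mg iron for $0.80 (total $0.80, still need 1.3 mg).
Take 0.7222 servings of edamame: +1.3 mg iron for $0.72 (total $1.52, still need 0.0 mg).
Filling from the cheapest source first is optimal under one linear minimum: $1.52.

$1.52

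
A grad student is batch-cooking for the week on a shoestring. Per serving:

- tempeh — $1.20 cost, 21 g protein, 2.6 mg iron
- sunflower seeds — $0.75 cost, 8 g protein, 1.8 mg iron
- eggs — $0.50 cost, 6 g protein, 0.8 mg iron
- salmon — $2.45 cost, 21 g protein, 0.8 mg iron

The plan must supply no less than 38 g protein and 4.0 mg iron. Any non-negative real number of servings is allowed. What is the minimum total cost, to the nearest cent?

Compare the cost at each extreme point of the feasible region.
tempeh only: max(38/21, 4.0/2.6) = 1.81 servings → $2.17.
sunflower seeds only: max(38/8, 4.0/1.8) = 4.75 servings → $3.56.
eggs only: max(38/6, 4.0/0.8) = 6.333 servings → $3.17.
salmon only: max(38/21, 4.0/0.8) = 5 servings → $12.25.
tempeh + sunflower seeds: the both-tight solution has a negative serving — not a feasible corner.
tempeh + eggs: intersection lies outside the first quadrant.
tempeh + salmon with both tight: 1.418 servings and 0.3915 servings → $2.66.
sunflower seeds + eggs with both targets exact would need a negative amount; discard.
sunflower seeds + salmon with both tight: 1.707 servings and 1.159 servings → $4.12.
eggs + salmon with both tight: 4.467 servings and 0.5333 servings → $3.54.
The minimum over all feasible corners is $2.17.

$2.17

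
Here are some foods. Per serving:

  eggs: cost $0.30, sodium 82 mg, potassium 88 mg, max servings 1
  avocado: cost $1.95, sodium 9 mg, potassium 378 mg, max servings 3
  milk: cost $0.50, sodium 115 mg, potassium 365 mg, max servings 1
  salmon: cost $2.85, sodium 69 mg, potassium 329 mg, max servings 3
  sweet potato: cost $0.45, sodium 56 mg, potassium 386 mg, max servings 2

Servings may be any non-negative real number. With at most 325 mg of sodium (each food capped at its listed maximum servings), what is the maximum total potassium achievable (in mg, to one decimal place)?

Potassium per mg sodium: avocado 42, sweet potato 6.893, salmon 4.768, milk 3.174, eggs 1.073.
Take 3 servings of avocado: uses 27 mg sodium, +1134.0 mg potassium (running total 1134.0 mg).
Take 2 servings of sweet potato: uses 112 mg sodium, +772.0 mg potassium (running total 1906.0 mg).
Take 2.696 servings of salmon: uses 186 mg sodium, +886.9 mg potassium (running total 2792.9 mg).
Greedy by best ratio exhausts the sodium allowance optimally: 2792.9 mg.

2792.9 mg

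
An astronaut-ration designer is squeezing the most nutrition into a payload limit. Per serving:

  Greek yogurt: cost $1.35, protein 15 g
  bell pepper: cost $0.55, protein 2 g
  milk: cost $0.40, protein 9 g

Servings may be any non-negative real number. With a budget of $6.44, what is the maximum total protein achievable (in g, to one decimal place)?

Protein per dollar: milk 22.5, Greek yogurt 11.11, bell pepper 3.636.
With no serving limits, spend the whole cost allowance on milk: $6.44 / $0.40 × 9 g = 144.9 g.

144.9 g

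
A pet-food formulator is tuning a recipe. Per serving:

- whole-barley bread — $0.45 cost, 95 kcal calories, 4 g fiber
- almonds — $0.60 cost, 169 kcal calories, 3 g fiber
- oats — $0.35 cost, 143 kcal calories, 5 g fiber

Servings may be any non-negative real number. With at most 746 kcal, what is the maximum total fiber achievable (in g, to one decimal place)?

Fiber per kcal: whole-barley bread 0.04211, oats 0.03497, almonds 0.01775.
With no serving limits, spend the whole calories allowance on whole-barley bread: 746 kcal / 95 kcal × 4 g = 31.4 g.

31.4 g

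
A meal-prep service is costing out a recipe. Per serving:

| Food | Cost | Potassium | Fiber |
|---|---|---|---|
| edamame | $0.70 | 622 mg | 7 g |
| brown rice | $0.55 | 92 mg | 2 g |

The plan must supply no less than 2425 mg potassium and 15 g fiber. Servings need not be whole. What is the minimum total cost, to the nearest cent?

$2.73

edamame only: max(2425/622, 15/7) = 3.899 servings → $2.73.
brown rice only: max(2425/92, 15/2) = 26.36 servings → $14.50.
edamame + brown rice: intersection lies outside the first quadrant.
So the least-cost plan costs $2.73.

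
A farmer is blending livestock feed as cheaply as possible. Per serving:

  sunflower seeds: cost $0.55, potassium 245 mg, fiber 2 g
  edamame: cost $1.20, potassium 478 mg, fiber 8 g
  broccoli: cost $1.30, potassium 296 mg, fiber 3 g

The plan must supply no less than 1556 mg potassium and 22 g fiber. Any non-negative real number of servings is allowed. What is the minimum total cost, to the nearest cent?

$3.78

An LP optimum is at a vertex; with two nutrient constraints at most two foods are used. Check each candidate.
sunflower seeds only: max(1556/245, 22/2) = 11 servings → $6.05.
edamame only: max(1556/478, 22/8) = 3.255 servings → $3.91.
broccoli only: max(1556/296, 22/3) = 7.333 servings → $9.53.
sunflower seeds + edamame with both tight: 1.924 servings and 2.269 servings → $3.78.
sunflower seeds + broccoli: intersection lies outside the first quadrant.
edamame + broccoli with both tight: 1.974 servings and 2.069 servings → $5.06.
The minimum over all feasible corners is $3.78.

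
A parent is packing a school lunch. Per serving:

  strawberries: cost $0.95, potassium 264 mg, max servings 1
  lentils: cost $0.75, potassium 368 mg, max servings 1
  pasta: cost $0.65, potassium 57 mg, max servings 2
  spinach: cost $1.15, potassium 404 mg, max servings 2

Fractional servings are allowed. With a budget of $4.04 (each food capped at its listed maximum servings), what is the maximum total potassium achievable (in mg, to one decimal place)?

Potassium per dollar: lentils 490.7, spinach 351.3, strawberries 277.9, pasta 87.69.
Take 1 serving of lentils: spends $0.75, +368.0 mg potassium (running total 368.0 mg).
Take 2 servings of spinach: spends $2.30, +808.0 mg potassium (running total 1176.0 mg).
Take 1 serving of strawberries: spends $0.95, +264.0 mg potassium (running total 1440.0 mg).
Take 0.06154 servings of pasta: spends $0.04, +3.5 mg potassium (running total 1443.5 mg).
Filling greedily by potassium-per-dollar is optimal for one linear limit, giving 1443.5 mg.

1443.5 mg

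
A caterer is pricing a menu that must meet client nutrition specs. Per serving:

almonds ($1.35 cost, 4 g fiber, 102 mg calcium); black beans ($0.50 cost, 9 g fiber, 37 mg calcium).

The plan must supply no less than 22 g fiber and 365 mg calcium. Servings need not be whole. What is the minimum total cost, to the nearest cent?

An LP optimum is at a vertex; with two nutrient constraints at most two foods are used. Check each candidate.
almonds only: max(22/4, 365/102) = 5.5 servings → $7.42.
black beans only: max(22/9, 365/37) = 9.865 servings → $4.93.
almonds + black beans with both tight: 3.209 servings and 1.018 servings → $4.84.
Cheapest feasible corner: $4.84.

$4.84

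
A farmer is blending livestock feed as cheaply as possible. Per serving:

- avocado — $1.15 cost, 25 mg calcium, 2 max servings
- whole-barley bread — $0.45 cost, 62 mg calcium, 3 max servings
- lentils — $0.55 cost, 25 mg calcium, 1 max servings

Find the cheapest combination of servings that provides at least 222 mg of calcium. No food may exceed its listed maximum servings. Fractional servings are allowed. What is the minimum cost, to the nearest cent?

$2.41

Cost per mg of calcium: whole-barley bread $0.0073, lentils $0.0220, avocado $0.0460.
Take 3 servings of whole-barley bread: +186.0 mg calcium for $1.35 (total $1.35, still need 36.0 mg).
Take 1 serving of lentils: +25.0 mg calcium for $0.55 (total $1.90, still need 11.0 mg).
Take 0.44 servings of avocado: +11.0 mg calcium for $0.51 (total $2.41, still need 0.0 mg).
Filling from the cheapest source first is optimal under one linear minimum: $2.41.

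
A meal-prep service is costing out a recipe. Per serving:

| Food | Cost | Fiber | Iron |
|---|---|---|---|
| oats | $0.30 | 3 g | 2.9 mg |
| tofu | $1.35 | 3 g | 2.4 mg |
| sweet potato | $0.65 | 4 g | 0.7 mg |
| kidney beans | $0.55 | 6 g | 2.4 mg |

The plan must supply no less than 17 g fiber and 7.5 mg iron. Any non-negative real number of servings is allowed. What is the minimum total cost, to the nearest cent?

Minimising a linear cost over {fiber ≥ 17, iron ≥ 7.5, servings ≥ 0} — the optimum is at a vertex, using one or two foods.
oats only: max(17/3, 7.5/2.9) = 5.667 servings → $1.70.
tofu only: max(17/3, 7.5/2.4) = 5.667 servings → $7.65.
sweet potato only: max(17/4, 7.5/0.7) = 10.71 servings → $6.96.
kidney beans only: max(17/6, 7.5/2.4) = 3.125 servings → $1.72.
oats + tofu: the both-tight solution has a negative serving — not a feasible corner.
oats + sweet potato with both tight: 1.905 servings and 2.821 servings → $2.41.
oats + kidney beans with both tight: 0.4118 servings and 2.627 servings → $1.57.
tofu + sweet potato with both tight: 2.413 servings and 2.44 servings → $4.84.
tofu + kidney beans with both tight: 0.5833 servings and 2.542 servings → $2.19.
sweet potato + kidney beans: intersection lies outside the first quadrant.
So the least-cost plan costs $1.57.

$1.57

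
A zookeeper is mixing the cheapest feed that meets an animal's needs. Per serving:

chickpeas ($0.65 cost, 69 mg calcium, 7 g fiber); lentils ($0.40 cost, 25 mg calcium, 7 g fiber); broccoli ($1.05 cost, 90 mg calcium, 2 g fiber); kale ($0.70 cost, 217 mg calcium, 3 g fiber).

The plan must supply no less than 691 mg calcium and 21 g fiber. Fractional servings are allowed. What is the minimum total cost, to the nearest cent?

$2.78

With two linear requirements the optimum uses one or two foods; enumerate the corners.
chickpeas only: max(691/69, 21/7) = 10.01 servings → $6.51.
lentils only: max(691/25, 21/7) = 27.64 servings → $11.06.
broccoli only: max(691/90, 21/2) = 10.5 servings → $11.03.
kale only: max(691/217, 21/3) = 7 servings → $4.90.
chickpeas + lentils: intersection lies outside the first quadrant.
chickpeas + broccoli with both tight: 1.033 servings and 6.886 servings → $7.90.
chickpeas + kale with both tight: 1.893 servings and 2.582 servings → $3.04.
lentils + broccoli with both tight: 0.8759 servings and 7.434 servings → $8.16.
lentils + kale with both tight: 1.72 servings and 2.986 servings → $2.78.
broccoli + kale: intersection lies outside the first quadrant.
So the least-cost plan costs $2.78.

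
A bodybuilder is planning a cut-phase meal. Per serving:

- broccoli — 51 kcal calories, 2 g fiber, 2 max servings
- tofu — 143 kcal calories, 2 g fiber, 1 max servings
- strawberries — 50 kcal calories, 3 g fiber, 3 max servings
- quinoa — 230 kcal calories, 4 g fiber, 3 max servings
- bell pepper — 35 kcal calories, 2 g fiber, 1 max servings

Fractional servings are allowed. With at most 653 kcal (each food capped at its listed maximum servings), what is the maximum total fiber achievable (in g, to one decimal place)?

Fiber per kcal: strawberries 0.06, bell pepper 0.05714, broccoli 0.03922, quinoa 0.01739, tofu 0.01399.
Take 3 servings of strawberries: uses 150 kcal, +9.0 g fiber (running total 9.0 g).
Take 1 serving of bell pepper: uses 35 kcal, +2.0 g fiber (running total 11.0 g).
Take 2 servings of broccoli: uses 102 kcal, +4.0 g fiber (running total 15.0 g).
Take 1.591 servings of quinoa: uses 366 kcal, +6.4 g fiber (running total 21.4 g).
Greedy by best ratio exhausts the calories allowance optimally: 21.4 g.

21.4 g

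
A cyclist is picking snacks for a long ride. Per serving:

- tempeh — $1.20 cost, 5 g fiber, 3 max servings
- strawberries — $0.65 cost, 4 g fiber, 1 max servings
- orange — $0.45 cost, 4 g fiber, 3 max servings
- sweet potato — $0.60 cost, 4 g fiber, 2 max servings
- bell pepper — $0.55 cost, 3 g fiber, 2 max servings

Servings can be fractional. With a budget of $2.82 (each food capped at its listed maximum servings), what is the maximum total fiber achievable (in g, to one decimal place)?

Fiber per dollar: orange 8.889, sweet potato 6.667, strawberries 6.154, bell pepper 5.455, tempeh 4.167.
Take 3 servings of orange: spends $1.35, +12.0 g fiber (running total 12.0 g).
Take 2 servings of sweet potato: spends $1.20, +8.0 g fiber (running total 20.0 g).
Take 0.4154 servings of strawberries: spends $0.27, +1.7 g fiber (running total 21.7 g).
Filling greedily by fiber-per-dollar is optimal for one linear limit, giving 21.7 g.

21.7 g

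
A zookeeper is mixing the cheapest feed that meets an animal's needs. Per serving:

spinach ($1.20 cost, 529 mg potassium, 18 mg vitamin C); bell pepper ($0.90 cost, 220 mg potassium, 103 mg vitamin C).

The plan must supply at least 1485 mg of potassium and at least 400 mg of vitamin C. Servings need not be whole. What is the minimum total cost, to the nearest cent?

At the optimum either one food covers both requirements or two foods hit both targets exactly; no other combination can be cheaper.
spinach only: max(1485/529, 400/18) = 22.22 servings → $26.67.
bell pepper only: max(1485/220, 400/103) = 6.75 servings → $6.08.
spinach + bell pepper with both tight: 1.286 servings and 3.659 servings → $4.84.
So the least-cost plan costs $4.84.

$4.84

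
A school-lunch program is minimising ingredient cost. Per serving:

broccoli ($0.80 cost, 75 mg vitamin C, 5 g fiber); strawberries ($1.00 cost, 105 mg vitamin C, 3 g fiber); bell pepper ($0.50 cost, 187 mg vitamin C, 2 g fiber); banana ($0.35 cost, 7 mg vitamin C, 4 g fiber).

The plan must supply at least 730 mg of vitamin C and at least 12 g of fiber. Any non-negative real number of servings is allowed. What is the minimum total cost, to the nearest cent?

An LP optimum is at a vertex; with two nutrient constraints at most two foods are used. Check each candidate.
broccoli only: max(730/75, 12/5) = 9.733 servings → $7.79.
strawberries only: max(730/105, 12/3) = 6.952 servings → $6.95.
bell pepper only: max(730/187, 12/2) = 6 servings → $3.00.
banana only: max(730/7, 12/4) = 104.3 servings → $36.50.
broccoli + strawberries: intersection lies outside the first quadrant.
broccoli + bell pepper with both tight: 0.9987 servings and 3.503 servings → $2.55.
broccoli + banana: the both-tight solution has a negative serving — not a feasible corner.
strawberries + bell pepper with both tight: 2.234 servings and 2.65 servings → $3.56.
strawberries + banana: the both-tight solution has a negative serving — not a feasible corner.
bell pepper + banana with both tight: 3.864 servings and 1.068 servings → $2.31.
So the least-cost plan costs $2.31.

$2.31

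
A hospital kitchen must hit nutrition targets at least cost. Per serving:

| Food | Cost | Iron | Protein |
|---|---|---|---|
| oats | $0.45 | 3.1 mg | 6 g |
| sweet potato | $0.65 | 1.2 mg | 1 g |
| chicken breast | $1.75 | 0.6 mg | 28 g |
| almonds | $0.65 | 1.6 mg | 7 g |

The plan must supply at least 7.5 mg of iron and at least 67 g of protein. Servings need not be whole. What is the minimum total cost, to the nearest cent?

This is a tiny linear program; its minimum lies at a vertex of the feasible set. List the vertices and price them.
oats only: max(7.5/3.1, 67/6) = 11.17 servings → $5.03.
sweet potato only: max(7.5/1.2, 67/1) = 67 servings → $43.55.
chicken breast only: max(7.5/0.6, 67/28) = 12.5 servings → $21.88.
almonds only: max(7.5/1.6, 67/7) = 9.571 servings → $6.22.
oats + sweet potato with both targets exact would need a negative amount; discard.
oats + chicken breast with both tight: 2.041 servings and 1.956 servings → $4.34.
oats + almonds: the both-tight solution has a negative serving — not a feasible corner.
sweet potato + chicken breast with both tight: 5.145 servings and 2.209 servings → $7.21.
sweet potato + almonds with both targets exact would need a negative amount; discard.
chicken breast + almonds with both tight: 1.347 servings and 4.182 servings → $5.08.
Cheapest feasible corner: $4.34.

$4.34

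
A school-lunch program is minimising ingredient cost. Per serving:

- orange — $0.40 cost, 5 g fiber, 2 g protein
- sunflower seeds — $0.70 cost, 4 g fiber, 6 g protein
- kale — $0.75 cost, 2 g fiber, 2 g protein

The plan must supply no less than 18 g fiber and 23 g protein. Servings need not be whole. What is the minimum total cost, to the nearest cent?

Check every corner: each single food scaled to meet both minima, and each pair solved so both constraints bind.
orange only: max(18/5, 23/2) = 11.5 servings → $4.60.
sunflower seeds only: max(18/4, 23/6) = 4.5 servings → $3.15.
kale only: max(18/2, 23/2) = 11.5 servings → $8.62.
orange + sunflower seeds with both tight: 0.7273 servings and 3.591 servings → $2.80.
orange + kale: the both-tight solution has a negative serving — not a feasible corner.
sunflower seeds + kale with both tight: 2.5 servings and 4 servings → $4.75.
Cheapest feasible corner: $2.80.

$2.80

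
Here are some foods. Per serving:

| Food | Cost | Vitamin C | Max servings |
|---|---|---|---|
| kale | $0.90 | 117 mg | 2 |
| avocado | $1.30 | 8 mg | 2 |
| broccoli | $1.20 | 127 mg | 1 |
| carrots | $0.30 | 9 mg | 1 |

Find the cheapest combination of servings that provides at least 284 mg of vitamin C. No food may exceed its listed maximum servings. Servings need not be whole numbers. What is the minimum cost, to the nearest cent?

Cost per mg of vitamin C: kale $0.0077, broccoli $0.0094, carrots $0.0333, avocado $0.1625.
Take 2 servings of kale: +234.0 mg vitamin C for $1.80 (total $1.80, still need 50.0 mg).
Take 0.3937 servings of broccoli: +50.0 mg vitamin C for $0.47 (total $2.27, still need 0.0 mg).
Filling from the cheapest source first is optimal under one linear minimum: $2.27.

$2.27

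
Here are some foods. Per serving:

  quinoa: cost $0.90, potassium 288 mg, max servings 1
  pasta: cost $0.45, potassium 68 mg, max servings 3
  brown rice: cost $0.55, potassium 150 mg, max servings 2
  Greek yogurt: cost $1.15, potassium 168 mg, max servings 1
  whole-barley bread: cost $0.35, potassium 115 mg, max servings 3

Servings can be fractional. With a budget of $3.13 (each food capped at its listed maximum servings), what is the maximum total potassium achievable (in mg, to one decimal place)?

Potassium per dollar: whole-barley bread 328.6, quinoa 320, brown rice 272.7, pasta 151.1, Greek yogurt 146.1.
Take 3 servings of whole-barley bread: spends $1.05, +345.0 mg potassium (running total 345.0 mg).
Take 1 serving of quinoa: spends $0.90, +288.0 mg potassium (running total 633.0 mg).
Take 2 servings of brown rice: spends $1.10, +300.0 mg potassium (running total 933.0 mg).
Take 0.1778 servings of pasta: spends $0.08, +12.1 mg potassium (running total 945.1 mg).
Filling greedily by potassium-per-dollar is optimal for one linear limit, giving 945.1 mg.

945.1 mg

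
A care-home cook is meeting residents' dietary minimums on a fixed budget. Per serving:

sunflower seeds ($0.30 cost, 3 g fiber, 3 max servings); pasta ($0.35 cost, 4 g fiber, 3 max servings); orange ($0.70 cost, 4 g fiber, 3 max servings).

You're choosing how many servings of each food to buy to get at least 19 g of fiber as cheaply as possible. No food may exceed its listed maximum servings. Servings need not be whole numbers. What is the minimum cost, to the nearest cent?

Cost per g of fiber: pasta $0.0875, sunflower seeds $0.1000, orange $0.1750.
Take 3 servings of pasta: +12.0 g fiber for $1.05 (total $1.05, still need 7.0 g).
Take 2.333 servings of sunflower seeds: +7.0 g fiber for $0.70 (total $1.75, still need 0.0 g).
Filling from the cheapest source first is optimal under one linear minimum: $1.75.

$1.75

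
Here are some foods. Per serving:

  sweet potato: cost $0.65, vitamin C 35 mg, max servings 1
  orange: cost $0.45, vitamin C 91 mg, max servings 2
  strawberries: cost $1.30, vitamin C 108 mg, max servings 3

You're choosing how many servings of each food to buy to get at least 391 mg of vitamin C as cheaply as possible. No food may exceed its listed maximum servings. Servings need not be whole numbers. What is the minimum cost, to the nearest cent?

$3.42

Cost per mg of vitamin C: orange $0.0049, strawberries $0.0120, sweet potato $0.0186.
Take 2 servings of orange: +182.0 mg vitamin C for $0.90 (total $0.90, still need 209.0 mg).
Take 1.935 servings of strawberries: +209.0 mg vitamin C for $2.52 (total $3.42, still need 0.0 mg).
Greedy by cheapest-per-mg is optimal for a single linear constraint, so the minimum cost is $3.42.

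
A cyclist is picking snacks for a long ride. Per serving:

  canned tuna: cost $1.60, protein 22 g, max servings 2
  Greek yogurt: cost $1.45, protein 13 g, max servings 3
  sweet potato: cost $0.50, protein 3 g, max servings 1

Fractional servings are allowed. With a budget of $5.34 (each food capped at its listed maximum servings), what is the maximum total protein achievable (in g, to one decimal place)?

63.2 g

Protein per dollar: canned tuna 13.75, Greek yogurt 8.966, sweet potato 6.
Take 2 servings of canned tuna: spends $3.20, +44.0 g protein (running total 44.0 g).
Take 1.476 servings of Greek yogurt: spends $2.14, +19.2 g protein (running total 63.2 g).
Greedy by best ratio exhausts the cost allowance optimally: 63.2 g.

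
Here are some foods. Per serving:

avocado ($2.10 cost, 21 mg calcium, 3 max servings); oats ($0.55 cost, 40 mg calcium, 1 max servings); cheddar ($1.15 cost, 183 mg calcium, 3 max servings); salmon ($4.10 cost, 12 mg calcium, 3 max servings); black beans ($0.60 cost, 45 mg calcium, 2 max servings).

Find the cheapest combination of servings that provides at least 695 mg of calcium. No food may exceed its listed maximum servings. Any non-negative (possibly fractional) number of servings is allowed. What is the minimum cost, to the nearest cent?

Cost per mg of calcium: cheddar $0.0063, black beans $0.0133, oats $0.0138, avocado $0.1000, salmon $0.3417.
Take 3 servings of cheddar: +549.0 mg calcium for $3.45 (total $3.45, still need 146.0 mg).
Take 2 servings of black beans: +90.0 mg calcium for $1.20 (total $4.65, still need 56.0 mg).
Take 1 serving of oats: +40.0 mg calcium for $0.55 (total $5.20, still need 16.0 mg).
Take 0.7619 servings of avocado: +16.0 mg calcium for $1.60 (total $6.80, still need 0.0 mg).
Greedy by cheapest-per-mg is optimal for a single linear constraint, so the minimum cost is $6.80.

$6.80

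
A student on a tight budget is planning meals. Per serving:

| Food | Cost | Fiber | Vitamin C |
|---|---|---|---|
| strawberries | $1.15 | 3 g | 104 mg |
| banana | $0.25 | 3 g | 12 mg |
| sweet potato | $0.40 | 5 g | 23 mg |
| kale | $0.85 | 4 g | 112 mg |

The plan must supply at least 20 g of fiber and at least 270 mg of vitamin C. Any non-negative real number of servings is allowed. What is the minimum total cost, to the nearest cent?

$2.61

An LP optimum is at a vertex; with two nutrient constraints at most two foods are used. Check each candidate.
strawberries only: max(20/3, 270/104) = 6.667 servings → $7.67.
banana only: max(20/3, 270/12) = 22.5 servings → $5.62.
sweet potato only: max(20/5, 270/23) = 11.74 servings → $4.70.
kale only: max(20/4, 270/112) = 5 servings → $4.25.
strawberries + banana with both tight: 2.065 servings and 4.601 servings → $3.53.
strawberries + sweet potato with both tight: 1.973 servings and 2.816 servings → $3.40.
strawberries + kale: intersection lies outside the first quadrant.
banana + sweet potato: intersection lies outside the first quadrant.
banana + kale with both tight: 4.028 servings and 1.979 servings → $2.69.
sweet potato + kale with both tight: 2.479 servings and 1.902 servings → $2.61.
Cheapest feasible corner: $2.61.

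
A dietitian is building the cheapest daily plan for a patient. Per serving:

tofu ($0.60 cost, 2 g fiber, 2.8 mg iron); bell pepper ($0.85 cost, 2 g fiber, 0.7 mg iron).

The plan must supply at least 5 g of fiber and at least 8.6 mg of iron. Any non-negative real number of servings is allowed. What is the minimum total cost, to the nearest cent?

At the optimum either one food covers both requirements or two foods hit both targets exactly; no other combination can be cheaper.
tofu only: max(5/2, 8.6/2.8) = 3.071 servings → $1.84.
bell pepper only: max(5/2, 8.6/0.7) = 12.29 servings → $10.44.
tofu + bell pepper: intersection lies outside the first quadrant.
The minimum over all feasible corners is $1.84.

$1.84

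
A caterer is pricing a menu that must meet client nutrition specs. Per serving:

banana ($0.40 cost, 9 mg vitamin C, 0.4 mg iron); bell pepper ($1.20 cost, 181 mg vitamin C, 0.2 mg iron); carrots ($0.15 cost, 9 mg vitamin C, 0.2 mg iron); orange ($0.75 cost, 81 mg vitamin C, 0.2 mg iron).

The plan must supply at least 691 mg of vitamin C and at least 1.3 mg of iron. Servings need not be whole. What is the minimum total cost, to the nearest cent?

$4.84

With two linear requirements the optimum uses one or two foods; enumerate the corners.
banana only: max(691/9, 1.3/0.4) = 76.78 servings → $30.71.
bell pepper only: max(691/181, 1.3/0.2) = 6.5 servings → $7.80.
carrots only: max(691/9, 1.3/0.2) = 76.78 servings → $11.52.
orange only: max(691/81, 1.3/0.2) = 8.531 servings → $6.40.
banana + bell pepper with both tight: 1.375 servings and 3.749 servings → $5.05.
banana + carrots with both targets exact would need a negative amount; discard.
banana + orange with both targets exact would need a negative amount; discard.
bell pepper + carrots with both tight: 3.677 servings and 2.823 servings → $4.84.
bell pepper + orange with both tight: 1.645 servings and 4.855 servings → $5.62.
carrots + orange with both targets exact would need a negative amount; discard.
Cheapest feasible corner: $4.84.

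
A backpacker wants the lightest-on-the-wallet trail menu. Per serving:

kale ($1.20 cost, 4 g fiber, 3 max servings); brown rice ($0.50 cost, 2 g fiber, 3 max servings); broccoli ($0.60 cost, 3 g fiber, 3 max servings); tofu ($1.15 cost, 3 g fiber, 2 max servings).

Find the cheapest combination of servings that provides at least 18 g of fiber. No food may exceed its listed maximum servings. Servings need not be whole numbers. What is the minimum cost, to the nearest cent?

Cost per g of fiber: broccoli $0.2000, brown rice $0.2500, kale $0.3000, tofu $0.3833.
Take 3 servings of broccoli: +9.0 g fiber for $1.80 (total $1.80, still need 9.0 g).
Take 3 servings of brown rice: +6.0 g fiber for $1.50 (total $3.30, still need 3.0 g).
Take 0.75 servings of kale: +3.0 g fiber for $0.90 (total $4.20, still need 0.0 g).
Filling from the cheapest source first is optimal under one linear minimum: $4.20.

$4.20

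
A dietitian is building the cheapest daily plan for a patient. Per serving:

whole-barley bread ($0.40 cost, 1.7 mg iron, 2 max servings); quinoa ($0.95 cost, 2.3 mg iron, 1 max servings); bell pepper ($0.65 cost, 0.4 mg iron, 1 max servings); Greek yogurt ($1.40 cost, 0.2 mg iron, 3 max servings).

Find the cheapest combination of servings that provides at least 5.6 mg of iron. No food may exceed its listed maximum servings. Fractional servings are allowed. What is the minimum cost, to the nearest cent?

$1.71

Cost per mg of iron: whole-barley bread $0.2353, quinoa $0.4130, bell pepper $1.6250, Greek yogurt $7.0000.
Take 2 servings of whole-barley bread: +3.4 mg iron for $0.80 (total $0.80, still need 2.2 mg).
Take 0.9565 servings of quinoa: +2.2 mg iron for $0.91 (total $1.71, still need 0.0 mg).
Filling from the cheapest source first is optimal under one linear minimum: $1.71.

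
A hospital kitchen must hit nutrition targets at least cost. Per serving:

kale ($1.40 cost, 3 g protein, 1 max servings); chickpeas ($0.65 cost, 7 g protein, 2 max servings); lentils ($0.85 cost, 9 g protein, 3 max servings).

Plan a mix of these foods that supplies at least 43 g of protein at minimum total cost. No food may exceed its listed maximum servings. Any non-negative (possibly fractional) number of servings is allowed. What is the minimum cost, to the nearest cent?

$4.78

Cost per g of protein: chickpeas $0.0929, lentils $0.0944, kale $0.4667.
Take 2 servings of chickpeas: +14.0 g protein for $1.30 (total $1.30, still need 29.0 g).
Take 3 servings of lentils: +27.0 g protein for $2.55 (total $3.85, still need 2.0 g).
Take 0.6667 servings of kale: +2.0 g protein for $0.93 (total $4.78, still need 0.0 g).
Greedy by cheapest-per-g is optimal for a single linear constraint, so the minimum cost is $4.78.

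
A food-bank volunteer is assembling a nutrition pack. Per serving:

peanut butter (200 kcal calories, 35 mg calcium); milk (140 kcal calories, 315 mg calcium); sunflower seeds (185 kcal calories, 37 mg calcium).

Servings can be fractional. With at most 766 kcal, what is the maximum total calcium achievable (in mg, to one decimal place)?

1723.5 mg

Calcium per kcal: milk 2.25, sunflower seeds 0.2, peanut butter 0.175.
With no serving limits, spend the whole calories allowance on milk: 766 kcal / 140 kcal × 315 mg = 1723.5 mg.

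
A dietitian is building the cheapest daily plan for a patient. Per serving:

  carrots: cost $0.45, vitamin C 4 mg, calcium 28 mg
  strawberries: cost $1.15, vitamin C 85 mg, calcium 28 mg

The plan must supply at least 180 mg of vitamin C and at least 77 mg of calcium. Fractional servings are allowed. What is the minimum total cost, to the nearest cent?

$2.70

At the optimum either one food covers both requirements or two foods hit both targets exactly; no other combination can be cheaper.
carrots only: max(180/4, 77/28) = 45 servings → $20.25.
strawberries only: max(180/85, 77/28) = 2.75 servings → $3.16.
carrots + strawberries with both tight: 0.6636 servings and 2.086 servings → $2.70.
So the least-cost plan costs $2.70.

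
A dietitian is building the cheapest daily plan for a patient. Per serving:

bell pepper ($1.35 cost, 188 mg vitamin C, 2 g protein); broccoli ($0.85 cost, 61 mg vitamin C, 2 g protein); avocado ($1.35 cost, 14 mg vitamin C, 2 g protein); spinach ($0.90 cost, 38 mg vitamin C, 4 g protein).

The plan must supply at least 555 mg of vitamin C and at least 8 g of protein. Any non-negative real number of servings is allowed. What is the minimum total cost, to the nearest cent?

$4.35

bell pepper only: max(555/188, 8/2) = 4 servings → $5.40.
broccoli only: max(555/61, 8/2) = 9.098 servings → $7.73.
avocado only: max(555/14, 8/2) = 39.64 servings → $53.52.
spinach only: max(555/38, 8/4) = 14.61 servings → $13.14.
bell pepper + broccoli with both tight: 2.449 servings and 1.551 servings → $4.62.
bell pepper + avocado with both tight: 2.868 servings and 1.132 servings → $5.40.
bell pepper + spinach with both tight: 2.834 servings and 0.5828 servings → $4.35.
broccoli + avocado: the both-tight solution has a negative serving — not a feasible corner.
broccoli + spinach: intersection lies outside the first quadrant.
avocado + spinach: the both-tight solution has a negative serving — not a feasible corner.
Cheapest feasible corner: $4.35.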